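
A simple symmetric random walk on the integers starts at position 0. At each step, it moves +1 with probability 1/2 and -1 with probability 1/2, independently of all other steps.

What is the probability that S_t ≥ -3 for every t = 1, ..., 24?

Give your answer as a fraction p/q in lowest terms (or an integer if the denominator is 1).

Answer: 2414425/4194304

Derivation:
Let f(t,s) = #length-t paths at position s with S_1..S_t all ≥ -3.
f(t,s) = f(t-1,s-1) + f(t-1,s+1) for s ≥ -3; f(t,s) = 0 for s < -3.
t=0: f(0,0)=1
t=1: f(1,-1)=1 f(1,1)=1
t=2: f(2,-2)=1 f(2,0)=2 f(2,2)=1
t=3: f(3,-3)=1 f(3,-1)=3 f(3,1)=3 f(3,3)=1
t=4: f(4,-2)=4 f(4,0)=6 f(4,2)=4 f(4,4)=1
t=5: f(5,-3)=4 f(5,-1)=10 f(5,1)=10 f(5,3)=5 f(5,5)=1
t=6: f(6,-2)=14 f(6,0)=20 f(6,2)=15 f(6,4)=6 f(6,6)=1
t=7: f(7,-3)=14 f(7,-1)=34 f(7,1)=35 f(7,3)=21 f(7,5)=7 f(7,7)=1
t=8: f(8,-2)=48 f(8,0)=69 f(8,2)=56 f(8,4)=28 f(8,6)=8 f(8,8)=1
t=9: f(9,-3)=48 f(9,-1)=117 f(9,1)=125 f(9,3)=84 f(9,5)=36 f(9,7)=9 f(9,9)=1
t=10: f(10,-2)=165 f(10,0)=242 f(10,2)=209 f(10,4)=120 f(10,6)=45 f(10,8)=10 f(10,10)=1
t=11: f(11,-3)=165 f(11,-1)=407 f(11,1)=451 f(11,3)=329 f(11,5)=165 f(11,7)=55 f(11,9)=11 f(11,11)=1
t=12: f(12,-2)=572 f(12,0)=858 f(12,2)=780 f(12,4)=494 f(12,6)=220 f(12,8)=66 f(12,10)=12 f(12,12)=1
t=13: f(13,-3)=572 f(13,-1)=1430 f(13,1)=1638 f(13,3)=1274 f(13,5)=714 f(13,7)=286 f(13,9)=78 f(13,11)=13 f(13,13)=1
t=14: f(14,-2)=2002 f(14,0)=3068 f(14,2)=2912 f(14,4)=1988 f(14,6)=1000 f(14,8)=364 f(14,10)=91 f(14,12)=14 f(14,14)=1
t=15: f(15,-3)=2002 f(15,-1)=5070 f(15,1)=5980 f(15,3)=4900 f(15,5)=2988 f(15,7)=1364 f(15,9)=455 f(15,11)=105 f(15,13)=15 f(15,15)=1
t=16: f(16,-2)=7072 f(16,0)=11050 f(16,2)=10880 f(16,4)=7888 f(16,6)=4352 f(16,8)=1819 f(16,10)=560 f(16,12)=120 f(16,14)=16 f(16,16)=1
t=17: f(17,-3)=7072 f(17,-1)=18122 f(17,1)=21930 f(17,3)=18768 f(17,5)=12240 f(17,7)=6171 f(17,9)=2379 f(17,11)=680 f(17,13)=136 f(17,15)=17 f(17,17)=1
t=18: f(18,-2)=25194 f(18,0)=40052 f(18,2)=40698 f(18,4)=31008 f(18,6)=18411 f(18,8)=8550 f(18,10)=3059 f(18,12)=816 f(18,14)=153 f(18,16)=18 f(18,18)=1
t=19: f(19,-3)=25194 f(19,-1)=65246 f(19,1)=80750 f(19,3)=71706 f(19,5)=49419 f(19,7)=26961 f(19,9)=11609 f(19,11)=3875 f(19,13)=969 f(19,15)=171 f(19,17)=19 f(19,19)=1
t=20: f(20,-2)=90440 f(20,0)=145996 f(20,2)=152456 f(20,4)=121125 f(20,6)=76380 f(20,8)=38570 f(20,10)=15484 f(20,12)=4844 f(20,14)=1140 f(20,16)=190 f(20,18)=20 f(20,20)=1
t=21: f(21,-3)=90440 f(21,-1)=236436 f(21,1)=298452 f(21,3)=273581 f(21,5)=197505 f(21,7)=114950 f(21,9)=54054 f(21,11)=20328 f(21,13)=5984 f(21,15)=1330 f(21,17)=210 f(21,19)=21 f(21,21)=1
t=22: f(22,-2)=326876 f(22,0)=534888 f(22,2)=572033 f(22,4)=471086 f(22,6)=312455 f(22,8)=169004 f(22,10)=74382 f(22,12)=26312 f(22,14)=7314 f(22,16)=1540 f(22,18)=231 f(22,20)=22 f(22,22)=1
t=23: f(23,-3)=326876 f(23,-1)=861764 f(23,1)=1106921 f(23,3)=1043119 f(23,5)=783541 f(23,7)=481459 f(23,9)=243386 f(23,11)=100694 f(23,13)=33626 f(23,15)=8854 f(23,17)=1771 f(23,19)=253 f(23,21)=23 f(23,23)=1
t=24: f(24,-2)=1188640 f(24,0)=1968685 f(24,2)=2150040 f(24,4)=1826660 f(24,6)=1265000 f(24,8)=724845 f(24,10)=344080 f(24,12)=134320 f(24,14)=42480 f(24,16)=10625 f(24,18)=2024 f(24,20)=276 f(24,22)=24 f(24,24)=1
Σ_s f(24,s) = 9657700
P = 9657700/16777216 = 2414425/4194304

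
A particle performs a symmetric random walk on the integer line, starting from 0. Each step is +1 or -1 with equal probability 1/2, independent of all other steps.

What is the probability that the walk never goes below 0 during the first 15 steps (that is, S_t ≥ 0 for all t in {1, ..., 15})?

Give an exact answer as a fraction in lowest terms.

Answer: 6435/32768

Derivation:
Let f(t,s) = #length-t paths at position s with S_1..S_t all ≥ 0.
f(t,s) = f(t-1,s-1) + f(t-1,s+1) for s ≥ 0; f(t,s) = 0 for s < 0.
t=0: f(0,0)=1
t=1: f(1,1)=1
t=2: f(2,0)=1 f(2,2)=1
t=3: f(3,1)=2 f(3,3)=1
t=4: f(4,0)=2 f(4,2)=3 f(4,4)=1
t=5: f(5,1)=5 f(5,3)=4 f(5,5)=1
t=6: f(6,0)=5 f(6,2)=9 f(6,4)=5 f(6,6)=1
t=7: f(7,1)=14 f(7,3)=14 f(7,5)=6 f(7,7)=1
t=8: f(8,0)=14 f(8,2)=28 f(8,4)=20 f(8,6)=7 f(8,8)=1
t=9: f(9,1)=42 f(9,3)=48 f(9,5)=27 f(9,7)=8 f(9,9)=1
t=10: f(10,0)=42 f(10,2)=90 f(10,4)=75 f(10,6)=35 f(10,8)=9 f(10,10)=1
t=11: f(11,1)=132 f(11,3)=165 f(11,5)=110 f(11,7)=44 f(11,9)=10 f(11,11)=1
t=12: f(12,0)=132 f(12,2)=297 f(12,4)=275 f(12,6)=154 f(12,8)=54 f(12,10)=11 f(12,12)=1
t=13: f(13,1)=429 f(13,3)=572 f(13,5)=429 f(13,7)=208 f(13,9)=65 f(13,11)=12 f(13,13)=1
t=14: f(14,0)=429 f(14,2)=1001 f(14,4)=1001 f(14,6)=637 f(14,8)=273 f(14,10)=77 f(14,12)=13 f(14,14)=1
t=15: f(15,1)=1430 f(15,3)=2002 f(15,5)=1638 f(15,7)=910 f(15,9)=350 f(15,11)=90 f(15,13)=14 f(15,15)=1
Σ_s f(15,s) = 6435
P = 6435/32768 = 6435/32768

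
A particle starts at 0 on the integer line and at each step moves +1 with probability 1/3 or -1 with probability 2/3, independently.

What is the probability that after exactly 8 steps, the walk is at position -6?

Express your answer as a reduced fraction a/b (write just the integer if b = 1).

Answer: 1024/6561

Derivation:
To reach position -6 after 8 steps: need 1 step of +1 and 7 steps of -1.
Number of such sequences: C(8,1) = 8
Each has probability (1/3)^1 · (2/3)^7 = 128/6561
P = 8 · 128/6561 = 1024/6561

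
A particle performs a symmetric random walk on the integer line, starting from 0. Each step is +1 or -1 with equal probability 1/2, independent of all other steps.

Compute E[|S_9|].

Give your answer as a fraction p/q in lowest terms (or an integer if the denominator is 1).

S_9 takes values m ≡ 1 (mod 2) with |m| ≤ 9; P(S_9=m) = C(9,(9+m)/2)/2^9.
Total paths: 2^9 = 512
Distribution: P(S=-9)=1/512, P(S=-7)=9/512, P(S=-5)=36/512, P(S=-3)=84/512, P(S=-1)=126/512, P(S=1)=126/512, P(S=3)=84/512, P(S=5)=36/512, P(S=7)=9/512, P(S=9)=1/512
E[|S_9|] = Σ_m |m|·P(S_9=m) = 1260/512 = 315/128

Answer: 315/128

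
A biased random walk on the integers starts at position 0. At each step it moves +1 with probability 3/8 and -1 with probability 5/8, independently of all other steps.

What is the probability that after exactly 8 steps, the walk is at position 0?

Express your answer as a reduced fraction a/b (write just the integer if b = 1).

Answer: 1771875/8388608

Derivation:
To be at 0 after 8 steps: need exactly 4 steps of +1 and 4 of -1.
Number of such sequences: C(8,4) = 70
Each has probability (3/8)^4 · (5/8)^4 = 50625/16777216
P = 70 · 50625/16777216 = 1771875/8388608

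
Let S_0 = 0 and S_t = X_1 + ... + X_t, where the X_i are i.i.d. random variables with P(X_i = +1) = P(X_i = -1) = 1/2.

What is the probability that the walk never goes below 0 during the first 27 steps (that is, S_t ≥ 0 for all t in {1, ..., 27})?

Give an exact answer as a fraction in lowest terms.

Answer: 5014575/33554432

Derivation:
Let f(t,s) = #length-t paths at position s with S_1..S_t all ≥ 0.
f(t,s) = f(t-1,s-1) + f(t-1,s+1) for s ≥ 0; f(t,s) = 0 for s < 0.
t=0: f(0,0)=1
t=1: f(1,1)=1
t=2: f(2,0)=1 f(2,2)=1
t=3: f(3,1)=2 f(3,3)=1
t=4: f(4,0)=2 f(4,2)=3 f(4,4)=1
t=5: f(5,1)=5 f(5,3)=4 f(5,5)=1
t=6: f(6,0)=5 f(6,2)=9 f(6,4)=5 f(6,6)=1
t=7: f(7,1)=14 f(7,3)=14 f(7,5)=6 f(7,7)=1
t=8: f(8,0)=14 f(8,2)=28 f(8,4)=20 f(8,6)=7 f(8,8)=1
t=9: f(9,1)=42 f(9,3)=48 f(9,5)=27 f(9,7)=8 f(9,9)=1
t=10: f(10,0)=42 f(10,2)=90 f(10,4)=75 f(10,6)=35 f(10,8)=9 f(10,10)=1
t=11: f(11,1)=132 f(11,3)=165 f(11,5)=110 f(11,7)=44 f(11,9)=10 f(11,11)=1
t=12: f(12,0)=132 f(12,2)=297 f(12,4)=275 f(12,6)=154 f(12,8)=54 f(12,10)=11 f(12,12)=1
t=13: f(13,1)=429 f(13,3)=572 f(13,5)=429 f(13,7)=208 f(13,9)=65 f(13,11)=12 f(13,13)=1
t=14: f(14,0)=429 f(14,2)=1001 f(14,4)=1001 f(14,6)=637 f(14,8)=273 f(14,10)=77 f(14,12)=13 f(14,14)=1
t=15: f(15,1)=1430 f(15,3)=2002 f(15,5)=1638 f(15,7)=910 f(15,9)=350 f(15,11)=90 f(15,13)=14 f(15,15)=1
t=16: f(16,0)=1430 f(16,2)=3432 f(16,4)=3640 f(16,6)=2548 f(16,8)=1260 f(16,10)=440 f(16,12)=104 f(16,14)=15 f(16,16)=1
t=17: f(17,1)=4862 f(17,3)=7072 f(17,5)=6188 f(17,7)=3808 f(17,9)=1700 f(17,11)=544 f(17,13)=119 f(17,15)=16 f(17,17)=1
t=18: f(18,0)=4862 f(18,2)=11934 f(18,4)=13260 f(18,6)=9996 f(18,8)=5508 f(18,10)=2244 f(18,12)=663 f(18,14)=135 f(18,16)=17 f(18,18)=1
t=19: f(19,1)=16796 f(19,3)=25194 f(19,5)=23256 f(19,7)=15504 f(19,9)=7752 f(19,11)=2907 f(19,13)=798 f(19,15)=152 f(19,17)=18 f(19,19)=1
t=20: f(20,0)=16796 f(20,2)=41990 f(20,4)=48450 f(20,6)=38760 f(20,8)=23256 f(20,10)=10659 f(20,12)=3705 f(20,14)=950 f(20,16)=170 f(20,18)=19 f(20,20)=1
t=21: f(21,1)=58786 f(21,3)=90440 f(21,5)=87210 f(21,7)=62016 f(21,9)=33915 f(21,11)=14364 f(21,13)=4655 f(21,15)=1120 f(21,17)=189 f(21,19)=20 f(21,21)=1
t=22: f(22,0)=58786 f(22,2)=149226 f(22,4)=177650 f(22,6)=149226 f(22,8)=95931 f(22,10)=48279 f(22,12)=19019 f(22,14)=5775 f(22,16)=1309 f(22,18)=209 f(22,20)=21 f(22,22)=1
t=23: f(23,1)=208012 f(23,3)=326876 f(23,5)=326876 f(23,7)=245157 f(23,9)=144210 f(23,11)=67298 f(23,13)=24794 f(23,15)=7084 f(23,17)=1518 f(23,19)=230 f(23,21)=22 f(23,23)=1
t=24: f(24,0)=208012 f(24,2)=534888 f(24,4)=653752 f(24,6)=572033 f(24,8)=389367 f(24,10)=211508 f(24,12)=92092 f(24,14)=31878 f(24,16)=8602 f(24,18)=1748 f(24,20)=252 f(24,22)=23 f(24,24)=1
t=25: f(25,1)=742900 f(25,3)=1188640 f(25,5)=1225785 f(25,7)=961400 f(25,9)=600875 f(25,11)=303600 f(25,13)=123970 f(25,15)=40480 f(25,17)=10350 f(25,19)=2000 f(25,21)=275 f(25,23)=24 f(25,25)=1
t=26: f(26,0)=742900 f(26,2)=1931540 f(26,4)=2414425 f(26,6)=2187185 f(26,8)=1562275 f(26,10)=904475 f(26,12)=427570 f(26,14)=164450 f(26,16)=50830 f(26,18)=12350 f(26,20)=2275 f(26,22)=299 f(26,24)=25 f(26,26)=1
t=27: f(27,1)=2674440 f(27,3)=4345965 f(27,5)=4601610 f(27,7)=3749460 f(27,9)=2466750 f(27,11)=1332045 f(27,13)=592020 f(27,15)=215280 f(27,17)=63180 f(27,19)=14625 f(27,21)=2574 f(27,23)=324 f(27,25)=26 f(27,27)=1
Σ_s f(27,s) = 20058300
P = 20058300/134217728 = 5014575/33554432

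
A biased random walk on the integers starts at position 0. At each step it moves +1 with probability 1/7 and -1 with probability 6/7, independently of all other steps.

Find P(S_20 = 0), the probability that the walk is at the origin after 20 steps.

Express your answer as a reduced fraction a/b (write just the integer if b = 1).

Answer: 11171488813056/79792266297612001

Derivation:
To be at 0 after 20 steps: need exactly 10 steps of +1 and 10 of -1.
Number of such sequences: C(20,10) = 184756
Each has probability (1/7)^10 · (6/7)^10 = 60466176/79792266297612001
P = 184756 · 60466176/79792266297612001 = 11171488813056/79792266297612001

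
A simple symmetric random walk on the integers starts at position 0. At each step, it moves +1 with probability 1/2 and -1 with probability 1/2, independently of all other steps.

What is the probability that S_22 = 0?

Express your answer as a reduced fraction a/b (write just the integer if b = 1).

Answer: 88179/524288

Derivation:
To return to 0 after 22 steps: need exactly 11 steps of +1 and 11 of -1.
Favorable paths: C(22,11) = 705432
Total paths: 2^22 = 4194304
P = 705432/4194304 = 88179/524288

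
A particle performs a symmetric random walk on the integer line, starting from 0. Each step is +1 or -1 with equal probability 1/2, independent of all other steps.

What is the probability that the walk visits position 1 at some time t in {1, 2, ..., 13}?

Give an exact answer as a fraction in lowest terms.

Answer: 1619/2048

Derivation:
Count via complement. Let g(t,s) = #length-t paths at position s with S_1..S_t all ≠ 1.
g(t,s) = g(t-1,s-1) + g(t-1,s+1) for s ≠ 1; g(t,1) = 0.
t=0: g(0,0)=1
t=1: g(1,-1)=1
t=2: g(2,-2)=1 g(2,0)=1
t=3: g(3,-3)=1 g(3,-1)=2
t=4: g(4,-4)=1 g(4,-2)=3 g(4,0)=2
t=5: g(5,-5)=1 g(5,-3)=4 g(5,-1)=5
t=6: g(6,-6)=1 g(6,-4)=5 g(6,-2)=9 g(6,0)=5
t=7: g(7,-7)=1 g(7,-5)=6 g(7,-3)=14 g(7,-1)=14
t=8: g(8,-8)=1 g(8,-6)=7 g(8,-4)=20 g(8,-2)=28 g(8,0)=14
t=9: g(9,-9)=1 g(9,-7)=8 g(9,-5)=27 g(9,-3)=48 g(9,-1)=42
t=10: g(10,-10)=1 g(10,-8)=9 g(10,-6)=35 g(10,-4)=75 g(10,-2)=90 g(10,0)=42
t=11: g(11,-11)=1 g(11,-9)=10 g(11,-7)=44 g(11,-5)=110 g(11,-3)=165 g(11,-1)=132
t=12: g(12,-12)=1 g(12,-10)=11 g(12,-8)=54 g(12,-6)=154 g(12,-4)=275 g(12,-2)=297 g(12,0)=132
t=13: g(13,-13)=1 g(13,-11)=12 g(13,-9)=65 g(13,-7)=208 g(13,-5)=429 g(13,-3)=572 g(13,-1)=429
Paths never hitting 1: Σ_s g(13,s) = 1716
Paths hitting 1: 2^13 - 1716 = 6476
P = 6476/8192 = 1619/2048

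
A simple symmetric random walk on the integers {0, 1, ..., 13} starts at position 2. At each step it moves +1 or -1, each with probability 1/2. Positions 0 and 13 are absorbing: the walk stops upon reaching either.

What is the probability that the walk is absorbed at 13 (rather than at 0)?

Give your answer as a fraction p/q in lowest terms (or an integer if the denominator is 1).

Answer: 2/13

Derivation:
Symmetric walk (p = 1/2): the harmonic-function argument gives P(hit 13 before 0 | start at 2) = a/N.
P = 2/13 = 2/13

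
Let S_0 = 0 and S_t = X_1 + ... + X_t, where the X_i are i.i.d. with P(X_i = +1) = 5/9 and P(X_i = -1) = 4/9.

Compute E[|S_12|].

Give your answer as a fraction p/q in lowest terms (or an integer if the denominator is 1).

Answer: 91177962188/31381059609

Derivation:
S_12 takes values m ≡ 0 (mod 2) with |m| ≤ 12; P(S_12=m) = C(12,(12+m)/2) · (5/9)^((12+m)/2) · (4/9)^((12-m)/2).
Distribution: P(S=-12)=16777216/282429536481, P(S=-10)=83886080/94143178827, P(S=-8)=576716800/94143178827, P(S=-6)=7208960000/282429536481, P(S=-4)=2252800000/31381059609, P(S=-2)=4505600000/31381059609, P(S=0)=19712000000/94143178827, P(S=2)=7040000000/31381059609, P(S=4)=5500000000/31381059609, P(S=6)=27500000000/282429536481, P(S=8)=3437500000/94143178827, P(S=10)=781250000/94143178827, P(S=12)=244140625/282429536481
E[|S_12|] = Σ_m |m|·P(S_12=m) = 91177962188/31381059609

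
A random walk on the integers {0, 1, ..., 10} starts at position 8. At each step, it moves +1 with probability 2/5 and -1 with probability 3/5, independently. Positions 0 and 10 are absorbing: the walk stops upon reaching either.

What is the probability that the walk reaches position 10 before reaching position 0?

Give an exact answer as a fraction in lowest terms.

Answer: 5044/11605

Derivation:
Biased walk: p = 2/5, q = 3/5, r = q/p = 3/2
Gambler's ruin: P(hit 10 before 0 | start at 8) = (1 - r^a)/(1 - r^N)
r^8 = 6561/256; r^10 = 59049/1024
P = (1 - 6561/256) / (1 - 59049/1024) = -6305/256 / -58025/1024 = 5044/11605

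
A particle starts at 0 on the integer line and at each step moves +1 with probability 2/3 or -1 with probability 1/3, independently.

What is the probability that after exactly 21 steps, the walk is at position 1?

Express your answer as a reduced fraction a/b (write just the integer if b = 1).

Answer: 240787456/3486784401

Derivation:
To reach position 1 after 21 steps: need 11 steps of +1 and 10 steps of -1.
Number of such sequences: C(21,11) = 352716
Each has probability (2/3)^11 · (1/3)^10 = 2048/10460353203
P = 352716 · 2048/10460353203 = 240787456/3486784401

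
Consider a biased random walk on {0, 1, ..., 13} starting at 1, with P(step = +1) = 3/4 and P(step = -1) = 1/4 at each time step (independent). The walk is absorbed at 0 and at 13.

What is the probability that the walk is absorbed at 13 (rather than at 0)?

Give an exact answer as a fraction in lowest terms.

Biased walk: p = 3/4, q = 1/4, r = q/p = 1/3
Gambler's ruin: P(hit 13 before 0 | start at 1) = (1 - r^a)/(1 - r^N)
r^1 = 1/3; r^13 = 1/1594323
P = (1 - 1/3) / (1 - 1/1594323) = 2/3 / 1594322/1594323 = 531441/797161

Answer: 531441/797161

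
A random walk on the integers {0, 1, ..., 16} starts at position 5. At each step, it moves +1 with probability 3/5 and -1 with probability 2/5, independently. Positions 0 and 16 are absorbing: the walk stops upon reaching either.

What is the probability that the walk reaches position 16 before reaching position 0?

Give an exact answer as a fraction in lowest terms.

Biased walk: p = 3/5, q = 2/5, r = q/p = 2/3
Gambler's ruin: P(hit 16 before 0 | start at 5) = (1 - r^a)/(1 - r^N)
r^5 = 32/243; r^16 = 65536/43046721
P = (1 - 32/243) / (1 - 65536/43046721) = 211/243 / 42981185/43046721 = 37378017/42981185

Answer: 37378017/42981185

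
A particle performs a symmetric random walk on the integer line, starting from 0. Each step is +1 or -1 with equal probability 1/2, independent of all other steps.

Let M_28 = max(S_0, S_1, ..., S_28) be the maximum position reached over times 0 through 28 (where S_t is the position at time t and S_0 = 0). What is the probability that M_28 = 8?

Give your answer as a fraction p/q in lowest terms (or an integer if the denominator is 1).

Answer: 6561555/134217728

Derivation:
Let M_28 = max(S_0,...,S_28). Use the reflection principle: for j ≥ 1, #{paths with M_28 ≥ j} = #{S_28 ≥ j} + #{S_28 ≥ j+1}.
By reflection, #{M_28 ≥ 8} = #{S_28 ≥ 8} + #{S_28 ≥ 9} = 24821333 + 11698223 = 36519556.
#{M_28 ≥ 9} = #{S_28 ≥ 9} + #{S_28 ≥ 10} = 11698223 + 11698223 = 23396446.
#{M_28 = 8} = 36519556 - 23396446 = 13123110.
P(M_28 = 8) = 13123110/268435456 = 6561555/134217728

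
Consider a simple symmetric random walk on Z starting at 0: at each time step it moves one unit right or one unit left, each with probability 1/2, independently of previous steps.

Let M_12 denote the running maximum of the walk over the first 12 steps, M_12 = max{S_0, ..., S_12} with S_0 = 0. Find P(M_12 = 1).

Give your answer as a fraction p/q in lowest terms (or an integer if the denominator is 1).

Answer: 99/512

Derivation:
Let M_12 = max(S_0,...,S_12). Use the reflection principle: for j ≥ 1, #{paths with M_12 ≥ j} = #{S_12 ≥ j} + #{S_12 ≥ j+1}.
By reflection, #{M_12 ≥ 1} = #{S_12 ≥ 1} + #{S_12 ≥ 2} = 1586 + 1586 = 3172.
#{M_12 ≥ 2} = #{S_12 ≥ 2} + #{S_12 ≥ 3} = 1586 + 794 = 2380.
#{M_12 = 1} = 3172 - 2380 = 792.
P(M_12 = 1) = 792/4096 = 99/512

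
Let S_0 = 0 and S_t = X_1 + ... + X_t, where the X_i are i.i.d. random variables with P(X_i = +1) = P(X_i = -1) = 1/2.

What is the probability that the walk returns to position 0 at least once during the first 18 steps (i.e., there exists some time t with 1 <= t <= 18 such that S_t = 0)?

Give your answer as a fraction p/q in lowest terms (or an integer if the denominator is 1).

Count via complement. Let g(t,s) = #length-t paths at position s with S_1..S_t all ≠ 0.
g(t,s) = g(t-1,s-1) + g(t-1,s+1) for s ≠ 0; g(t,0) = 0.
t=0: g(0,0)=1
t=1: g(1,-1)=1 g(1,1)=1
t=2: g(2,-2)=1 g(2,2)=1
t=3: g(3,-3)=1 g(3,-1)=1 g(3,1)=1 g(3,3)=1
t=4: g(4,-4)=1 g(4,-2)=2 g(4,2)=2 g(4,4)=1
t=5: g(5,-5)=1 g(5,-3)=3 g(5,-1)=2 g(5,1)=2 g(5,3)=3 g(5,5)=1
t=6: g(6,-6)=1 g(6,-4)=4 g(6,-2)=5 g(6,2)=5 g(6,4)=4 g(6,6)=1
t=7: g(7,-7)=1 g(7,-5)=5 g(7,-3)=9 g(7,-1)=5 g(7,1)=5 g(7,3)=9 g(7,5)=5 g(7,7)=1
t=8: g(8,-8)=1 g(8,-6)=6 g(8,-4)=14 g(8,-2)=14 g(8,2)=14 g(8,4)=14 g(8,6)=6 g(8,8)=1
t=9: g(9,-9)=1 g(9,-7)=7 g(9,-5)=20 g(9,-3)=28 g(9,-1)=14 g(9,1)=14 g(9,3)=28 g(9,5)=20 g(9,7)=7 g(9,9)=1
t=10: g(10,-10)=1 g(10,-8)=8 g(10,-6)=27 g(10,-4)=48 g(10,-2)=42 g(10,2)=42 g(10,4)=48 g(10,6)=27 g(10,8)=8 g(10,10)=1
t=11: g(11,-11)=1 g(11,-9)=9 g(11,-7)=35 g(11,-5)=75 g(11,-3)=90 g(11,-1)=42 g(11,1)=42 g(11,3)=90 g(11,5)=75 g(11,7)=35 g(11,9)=9 g(11,11)=1
t=12: g(12,-12)=1 g(12,-10)=10 g(12,-8)=44 g(12,-6)=110 g(12,-4)=165 g(12,-2)=132 g(12,2)=132 g(12,4)=165 g(12,6)=110 g(12,8)=44 g(12,10)=10 g(12,12)=1
t=13: g(13,-13)=1 g(13,-11)=11 g(13,-9)=54 g(13,-7)=154 g(13,-5)=275 g(13,-3)=297 g(13,-1)=132 g(13,1)=132 g(13,3)=297 g(13,5)=275 g(13,7)=154 g(13,9)=54 g(13,11)=11 g(13,13)=1
t=14: g(14,-14)=1 g(14,-12)=12 g(14,-10)=65 g(14,-8)=208 g(14,-6)=429 g(14,-4)=572 g(14,-2)=429 g(14,2)=429 g(14,4)=572 g(14,6)=429 g(14,8)=208 g(14,10)=65 g(14,12)=12 g(14,14)=1
t=15: g(15,-15)=1 g(15,-13)=13 g(15,-11)=77 g(15,-9)=273 g(15,-7)=637 g(15,-5)=1001 g(15,-3)=1001 g(15,-1)=429 g(15,1)=429 g(15,3)=1001 g(15,5)=1001 g(15,7)=637 g(15,9)=273 g(15,11)=77 g(15,13)=13 g(15,15)=1
t=16: g(16,-16)=1 g(16,-14)=14 g(16,-12)=90 g(16,-10)=350 g(16,-8)=910 g(16,-6)=1638 g(16,-4)=2002 g(16,-2)=1430 g(16,2)=1430 g(16,4)=2002 g(16,6)=1638 g(16,8)=910 g(16,10)=350 g(16,12)=90 g(16,14)=14 g(16,16)=1
t=17: g(17,-17)=1 g(17,-15)=15 g(17,-13)=104 g(17,-11)=440 g(17,-9)=1260 g(17,-7)=2548 g(17,-5)=3640 g(17,-3)=3432 g(17,-1)=1430 g(17,1)=1430 g(17,3)=3432 g(17,5)=3640 g(17,7)=2548 g(17,9)=1260 g(17,11)=440 g(17,13)=104 g(17,15)=15 g(17,17)=1
t=18: g(18,-18)=1 g(18,-16)=16 g(18,-14)=119 g(18,-12)=544 g(18,-10)=1700 g(18,-8)=3808 g(18,-6)=6188 g(18,-4)=7072 g(18,-2)=4862 g(18,2)=4862 g(18,4)=7072 g(18,6)=6188 g(18,8)=3808 g(18,10)=1700 g(18,12)=544 g(18,14)=119 g(18,16)=16 g(18,18)=1
Paths never hitting 0: Σ_s g(18,s) = 48620
Paths hitting 0: 2^18 - 48620 = 213524
P = 213524/262144 = 53381/65536

Answer: 53381/65536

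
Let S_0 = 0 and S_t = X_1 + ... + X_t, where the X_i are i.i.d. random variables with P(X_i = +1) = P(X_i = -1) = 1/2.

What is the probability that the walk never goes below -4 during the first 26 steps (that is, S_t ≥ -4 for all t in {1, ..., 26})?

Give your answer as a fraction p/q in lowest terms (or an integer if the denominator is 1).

Let f(t,s) = #length-t paths at position s with S_1..S_t all ≥ -4.
f(t,s) = f(t-1,s-1) + f(t-1,s+1) for s ≥ -4; f(t,s) = 0 for s < -4.
t=0: f(0,0)=1
t=1: f(1,-1)=1 f(1,1)=1
t=2: f(2,-2)=1 f(2,0)=2 f(2,2)=1
t=3: f(3,-3)=1 f(3,-1)=3 f(3,1)=3 f(3,3)=1
t=4: f(4,-4)=1 f(4,-2)=4 f(4,0)=6 f(4,2)=4 f(4,4)=1
t=5: f(5,-3)=5 f(5,-1)=10 f(5,1)=10 f(5,3)=5 f(5,5)=1
t=6: f(6,-4)=5 f(6,-2)=15 f(6,0)=20 f(6,2)=15 f(6,4)=6 f(6,6)=1
t=7: f(7,-3)=20 f(7,-1)=35 f(7,1)=35 f(7,3)=21 f(7,5)=7 f(7,7)=1
t=8: f(8,-4)=20 f(8,-2)=55 f(8,0)=70 f(8,2)=56 f(8,4)=28 f(8,6)=8 f(8,8)=1
t=9: f(9,-3)=75 f(9,-1)=125 f(9,1)=126 f(9,3)=84 f(9,5)=36 f(9,7)=9 f(9,9)=1
t=10: f(10,-4)=75 f(10,-2)=200 f(10,0)=251 f(10,2)=210 f(10,4)=120 f(10,6)=45 f(10,8)=10 f(10,10)=1
t=11: f(11,-3)=275 f(11,-1)=451 f(11,1)=461 f(11,3)=330 f(11,5)=165 f(11,7)=55 f(11,9)=11 f(11,11)=1
t=12: f(12,-4)=275 f(12,-2)=726 f(12,0)=912 f(12,2)=791 f(12,4)=495 f(12,6)=220 f(12,8)=66 f(12,10)=12 f(12,12)=1
t=13: f(13,-3)=1001 f(13,-1)=1638 f(13,1)=1703 f(13,3)=1286 f(13,5)=715 f(13,7)=286 f(13,9)=78 f(13,11)=13 f(13,13)=1
t=14: f(14,-4)=1001 f(14,-2)=2639 f(14,0)=3341 f(14,2)=2989 f(14,4)=2001 f(14,6)=1001 f(14,8)=364 f(14,10)=91 f(14,12)=14 f(14,14)=1
t=15: f(15,-3)=3640 f(15,-1)=5980 f(15,1)=6330 f(15,3)=4990 f(15,5)=3002 f(15,7)=1365 f(15,9)=455 f(15,11)=105 f(15,13)=15 f(15,15)=1
t=16: f(16,-4)=3640 f(16,-2)=9620 f(16,0)=12310 f(16,2)=11320 f(16,4)=7992 f(16,6)=4367 f(16,8)=1820 f(16,10)=560 f(16,12)=120 f(16,14)=16 f(16,16)=1
t=17: f(17,-3)=13260 f(17,-1)=21930 f(17,1)=23630 f(17,3)=19312 f(17,5)=12359 f(17,7)=6187 f(17,9)=2380 f(17,11)=680 f(17,13)=136 f(17,15)=17 f(17,17)=1
t=18: f(18,-4)=13260 f(18,-2)=35190 f(18,0)=45560 f(18,2)=42942 f(18,4)=31671 f(18,6)=18546 f(18,8)=8567 f(18,10)=3060 f(18,12)=816 f(18,14)=153 f(18,16)=18 f(18,18)=1
t=19: f(19,-3)=48450 f(19,-1)=80750 f(19,1)=88502 f(19,3)=74613 f(19,5)=50217 f(19,7)=27113 f(19,9)=11627 f(19,11)=3876 f(19,13)=969 f(19,15)=171 f(19,17)=19 f(19,19)=1
t=20: f(20,-4)=48450 f(20,-2)=129200 f(20,0)=169252 f(20,2)=163115 f(20,4)=124830 f(20,6)=77330 f(20,8)=38740 f(20,10)=15503 f(20,12)=4845 f(20,14)=1140 f(20,16)=190 f(20,18)=20 f(20,20)=1
t=21: f(21,-3)=177650 f(21,-1)=298452 f(21,1)=332367 f(21,3)=287945 f(21,5)=202160 f(21,7)=116070 f(21,9)=54243 f(21,11)=20348 f(21,13)=5985 f(21,15)=1330 f(21,17)=210 f(21,19)=21 f(21,21)=1
t=22: f(22,-4)=177650 f(22,-2)=476102 f(22,0)=630819 f(22,2)=620312 f(22,4)=490105 f(22,6)=318230 f(22,8)=170313 f(22,10)=74591 f(22,12)=26333 f(22,14)=7315 f(22,16)=1540 f(22,18)=231 f(22,20)=22 f(22,22)=1
t=23: f(23,-3)=653752 f(23,-1)=1106921 f(23,1)=1251131 f(23,3)=1110417 f(23,5)=808335 f(23,7)=488543 f(23,9)=244904 f(23,11)=100924 f(23,13)=33648 f(23,15)=8855 f(23,17)=1771 f(23,19)=253 f(23,21)=23 f(23,23)=1
t=24: f(24,-4)=653752 f(24,-2)=1760673 f(24,0)=2358052 f(24,2)=2361548 f(24,4)=1918752 f(24,6)=1296878 f(24,8)=733447 f(24,10)=345828 f(24,12)=134572 f(24,14)=42503 f(24,16)=10626 f(24,18)=2024 f(24,20)=276 f(24,22)=24 f(24,24)=1
t=25: f(25,-3)=2414425 f(25,-1)=4118725 f(25,1)=4719600 f(25,3)=4280300 f(25,5)=3215630 f(25,7)=2030325 f(25,9)=1079275 f(25,11)=480400 f(25,13)=177075 f(25,15)=53129 f(25,17)=12650 f(25,19)=2300 f(25,21)=300 f(25,23)=25 f(25,25)=1
t=26: f(26,-4)=2414425 f(26,-2)=6533150 f(26,0)=8838325 f(26,2)=8999900 f(26,4)=7495930 f(26,6)=5245955 f(26,8)=3109600 f(26,10)=1559675 f(26,12)=657475 f(26,14)=230204 f(26,16)=65779 f(26,18)=14950 f(26,20)=2600 f(26,22)=325 f(26,24)=26 f(26,26)=1
Σ_s f(26,s) = 45168320
P = 45168320/67108864 = 705755/1048576

Answer: 705755/1048576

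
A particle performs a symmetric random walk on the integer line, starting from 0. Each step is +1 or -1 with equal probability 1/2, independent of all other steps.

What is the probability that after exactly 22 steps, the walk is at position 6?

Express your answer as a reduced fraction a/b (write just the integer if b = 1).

Answer: 159885/2097152

Derivation:
To reach position 6 after 22 steps: need 14 steps of +1 and 8 of -1.
Favorable paths: C(22,14) = 319770
Total paths: 2^22 = 4194304
P = 319770/4194304 = 159885/2097152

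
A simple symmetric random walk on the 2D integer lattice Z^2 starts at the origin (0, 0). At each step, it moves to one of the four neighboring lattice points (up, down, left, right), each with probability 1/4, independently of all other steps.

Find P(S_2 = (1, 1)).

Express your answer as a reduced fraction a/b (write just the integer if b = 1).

Let h be the number of horizontal steps (so 2-h are vertical). To end at (1,1) need (h+1)/2 right-steps and ((2-h)+1)/2 up-steps.
Sum over h with 1 ≤ h ≤ 1, h ≡ 1 (mod 2), 2-h ≡ 1 (mod 2):
h=1: C(2,1)·C(1,1)·C(1,1) = 2·1·1 = 2
Total favorable: 2
Total paths: 4^2 = 16
P = 2/16 = 1/8

Answer: 1/8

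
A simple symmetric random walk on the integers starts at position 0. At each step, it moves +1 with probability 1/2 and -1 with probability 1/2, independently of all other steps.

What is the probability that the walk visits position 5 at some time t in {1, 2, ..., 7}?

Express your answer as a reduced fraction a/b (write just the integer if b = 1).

Count via complement. Let g(t,s) = #length-t paths at position s with S_1..S_t all ≠ 5.
g(t,s) = g(t-1,s-1) + g(t-1,s+1) for s ≠ 5; g(t,5) = 0.
t=0: g(0,0)=1
t=1: g(1,-1)=1 g(1,1)=1
t=2: g(2,-2)=1 g(2,0)=2 g(2,2)=1
t=3: g(3,-3)=1 g(3,-1)=3 g(3,1)=3 g(3,3)=1
t=4: g(4,-4)=1 g(4,-2)=4 g(4,0)=6 g(4,2)=4 g(4,4)=1
t=5: g(5,-5)=1 g(5,-3)=5 g(5,-1)=10 g(5,1)=10 g(5,3)=5
t=6: g(6,-6)=1 g(6,-4)=6 g(6,-2)=15 g(6,0)=20 g(6,2)=15 g(6,4)=5
t=7: g(7,-7)=1 g(7,-5)=7 g(7,-3)=21 g(7,-1)=35 g(7,1)=35 g(7,3)=20
Paths never hitting 5: Σ_s g(7,s) = 119
Paths hitting 5: 2^7 - 119 = 9
P = 9/128 = 9/128

Answer: 9/128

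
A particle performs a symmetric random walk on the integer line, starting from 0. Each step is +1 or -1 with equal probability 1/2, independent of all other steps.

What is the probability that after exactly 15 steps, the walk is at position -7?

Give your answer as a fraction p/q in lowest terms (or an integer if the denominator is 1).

To reach position -7 after 15 steps: need 4 steps of +1 and 11 of -1.
Favorable paths: C(15,4) = 1365
Total paths: 2^15 = 32768
P = 1365/32768 = 1365/32768

Answer: 1365/32768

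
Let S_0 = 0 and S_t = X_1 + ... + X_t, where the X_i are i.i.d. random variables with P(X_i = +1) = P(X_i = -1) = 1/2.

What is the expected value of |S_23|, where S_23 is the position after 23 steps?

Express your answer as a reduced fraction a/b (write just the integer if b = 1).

Answer: 2028117/524288

Derivation:
S_23 takes values m ≡ 1 (mod 2) with |m| ≤ 23; P(S_23=m) = C(23,(23+m)/2)/2^23.
Total paths: 2^23 = 8388608
Distribution: P(S=-23)=1/8388608, P(S=-21)=23/8388608, P(S=-19)=253/8388608, P(S=-17)=1771/8388608, P(S=-15)=8855/8388608, P(S=-13)=33649/8388608, P(S=-11)=100947/8388608, P(S=-9)=245157/8388608, P(S=-7)=490314/8388608, P(S=-5)=817190/8388608, P(S=-3)=1144066/8388608, P(S=-1)=1352078/8388608, P(S=1)=1352078/8388608, P(S=3)=1144066/8388608, P(S=5)=817190/8388608, P(S=7)=490314/8388608, P(S=9)=245157/8388608, P(S=11)=100947/8388608, P(S=13)=33649/8388608, P(S=15)=8855/8388608, P(S=17)=1771/8388608, P(S=19)=253/8388608, P(S=21)=23/8388608, P(S=23)=1/8388608
E[|S_23|] = Σ_m |m|·P(S_23=m) = 32449872/8388608 = 2028117/524288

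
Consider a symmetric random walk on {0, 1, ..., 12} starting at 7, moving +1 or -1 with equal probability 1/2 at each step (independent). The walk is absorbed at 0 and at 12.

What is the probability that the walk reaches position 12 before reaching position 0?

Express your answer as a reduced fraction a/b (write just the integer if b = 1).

Symmetric walk (p = 1/2): the harmonic-function argument gives P(hit 12 before 0 | start at 7) = a/N.
P = 7/12 = 7/12

Answer: 7/12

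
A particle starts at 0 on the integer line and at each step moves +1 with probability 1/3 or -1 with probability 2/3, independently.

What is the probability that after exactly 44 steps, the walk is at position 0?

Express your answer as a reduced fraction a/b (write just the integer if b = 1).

Answer: 2941743566642216960/328256967394537077627

Derivation:
To be at 0 after 44 steps: need exactly 22 steps of +1 and 22 of -1.
Number of such sequences: C(44,22) = 2104098963720
Each has probability (1/3)^22 · (2/3)^22 = 4194304/984770902183611232881
P = 2104098963720 · 4194304/984770902183611232881 = 2941743566642216960/328256967394537077627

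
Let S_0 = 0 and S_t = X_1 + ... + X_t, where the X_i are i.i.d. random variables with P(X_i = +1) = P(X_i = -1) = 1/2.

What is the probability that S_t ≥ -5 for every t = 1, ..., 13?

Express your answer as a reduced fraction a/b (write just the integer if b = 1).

Let f(t,s) = #length-t paths at position s with S_1..S_t all ≥ -5.
f(t,s) = f(t-1,s-1) + f(t-1,s+1) for s ≥ -5; f(t,s) = 0 for s < -5.
t=0: f(0,0)=1
t=1: f(1,-1)=1 f(1,1)=1
t=2: f(2,-2)=1 f(2,0)=2 f(2,2)=1
t=3: f(3,-3)=1 f(3,-1)=3 f(3,1)=3 f(3,3)=1
t=4: f(4,-4)=1 f(4,-2)=4 f(4,0)=6 f(4,2)=4 f(4,4)=1
t=5: f(5,-5)=1 f(5,-3)=5 f(5,-1)=10 f(5,1)=10 f(5,3)=5 f(5,5)=1
t=6: f(6,-4)=6 f(6,-2)=15 f(6,0)=20 f(6,2)=15 f(6,4)=6 f(6,6)=1
t=7: f(7,-5)=6 f(7,-3)=21 f(7,-1)=35 f(7,1)=35 f(7,3)=21 f(7,5)=7 f(7,7)=1
t=8: f(8,-4)=27 f(8,-2)=56 f(8,0)=70 f(8,2)=56 f(8,4)=28 f(8,6)=8 f(8,8)=1
t=9: f(9,-5)=27 f(9,-3)=83 f(9,-1)=126 f(9,1)=126 f(9,3)=84 f(9,5)=36 f(9,7)=9 f(9,9)=1
t=10: f(10,-4)=110 f(10,-2)=209 f(10,0)=252 f(10,2)=210 f(10,4)=120 f(10,6)=45 f(10,8)=10 f(10,10)=1
t=11: f(11,-5)=110 f(11,-3)=319 f(11,-1)=461 f(11,1)=462 f(11,3)=330 f(11,5)=165 f(11,7)=55 f(11,9)=11 f(11,11)=1
t=12: f(12,-4)=429 f(12,-2)=780 f(12,0)=923 f(12,2)=792 f(12,4)=495 f(12,6)=220 f(12,8)=66 f(12,10)=12 f(12,12)=1
t=13: f(13,-5)=429 f(13,-3)=1209 f(13,-1)=1703 f(13,1)=1715 f(13,3)=1287 f(13,5)=715 f(13,7)=286 f(13,9)=78 f(13,11)=13 f(13,13)=1
Σ_s f(13,s) = 7436
P = 7436/8192 = 1859/2048

Answer: 1859/2048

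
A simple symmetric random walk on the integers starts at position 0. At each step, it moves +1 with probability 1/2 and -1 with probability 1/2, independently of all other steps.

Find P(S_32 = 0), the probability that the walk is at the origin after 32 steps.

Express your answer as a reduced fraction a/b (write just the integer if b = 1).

To return to 0 after 32 steps: need exactly 16 steps of +1 and 16 of -1.
Favorable paths: C(32,16) = 601080390
Total paths: 2^32 = 4294967296
P = 601080390/4294967296 = 300540195/2147483648

Answer: 300540195/2147483648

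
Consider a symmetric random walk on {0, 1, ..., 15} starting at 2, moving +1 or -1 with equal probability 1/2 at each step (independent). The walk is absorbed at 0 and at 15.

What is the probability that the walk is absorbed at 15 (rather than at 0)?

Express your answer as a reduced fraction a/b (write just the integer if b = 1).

Answer: 2/15

Derivation:
Symmetric walk (p = 1/2): the harmonic-function argument gives P(hit 15 before 0 | start at 2) = a/N.
P = 2/15 = 2/15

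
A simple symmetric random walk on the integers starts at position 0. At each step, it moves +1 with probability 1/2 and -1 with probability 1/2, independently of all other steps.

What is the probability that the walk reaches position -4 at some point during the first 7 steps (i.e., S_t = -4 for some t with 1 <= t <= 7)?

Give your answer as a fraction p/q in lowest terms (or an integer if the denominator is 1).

Answer: 1/8

Derivation:
Count via complement. Let g(t,s) = #length-t paths at position s with S_1..S_t all ≠ -4.
g(t,s) = g(t-1,s-1) + g(t-1,s+1) for s ≠ -4; g(t,-4) = 0.
t=0: g(0,0)=1
t=1: g(1,-1)=1 g(1,1)=1
t=2: g(2,-2)=1 g(2,0)=2 g(2,2)=1
t=3: g(3,-3)=1 g(3,-1)=3 g(3,1)=3 g(3,3)=1
t=4: g(4,-2)=4 g(4,0)=6 g(4,2)=4 g(4,4)=1
t=5: g(5,-3)=4 g(5,-1)=10 g(5,1)=10 g(5,3)=5 g(5,5)=1
t=6: g(6,-2)=14 g(6,0)=20 g(6,2)=15 g(6,4)=6 g(6,6)=1
t=7: g(7,-3)=14 g(7,-1)=34 g(7,1)=35 g(7,3)=21 g(7,5)=7 g(7,7)=1
Paths never hitting -4: Σ_s g(7,s) = 112
Paths hitting -4: 2^7 - 112 = 16
P = 16/128 = 1/8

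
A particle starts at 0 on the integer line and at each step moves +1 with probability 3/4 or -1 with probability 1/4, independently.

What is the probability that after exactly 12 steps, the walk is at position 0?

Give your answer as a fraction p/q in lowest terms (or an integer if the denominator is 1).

Answer: 168399/4194304

Derivation:
To be at 0 after 12 steps: need exactly 6 steps of +1 and 6 of -1.
Number of such sequences: C(12,6) = 924
Each has probability (3/4)^6 · (1/4)^6 = 729/16777216
P = 924 · 729/16777216 = 168399/4194304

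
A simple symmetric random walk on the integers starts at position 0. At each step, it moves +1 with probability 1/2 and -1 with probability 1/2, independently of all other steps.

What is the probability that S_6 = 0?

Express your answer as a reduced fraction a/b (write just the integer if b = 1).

To return to 0 after 6 steps: need exactly 3 steps of +1 and 3 of -1.
Favorable paths: C(6,3) = 20
Total paths: 2^6 = 64
P = 20/64 = 5/16

Answer: 5/16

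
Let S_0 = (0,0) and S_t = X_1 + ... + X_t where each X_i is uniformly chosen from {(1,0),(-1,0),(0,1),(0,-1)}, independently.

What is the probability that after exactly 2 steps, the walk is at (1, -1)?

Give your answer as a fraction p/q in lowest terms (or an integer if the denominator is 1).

Let h be the number of horizontal steps (so 2-h are vertical). To end at (1,-1) need (h+1)/2 right-steps and ((2-h)-1)/2 up-steps.
Sum over h with 1 ≤ h ≤ 1, h ≡ 1 (mod 2), 2-h ≡ 1 (mod 2):
h=1: C(2,1)·C(1,1)·C(1,0) = 2·1·1 = 2
Total favorable: 2
Total paths: 4^2 = 16
P = 2/16 = 1/8

Answer: 1/8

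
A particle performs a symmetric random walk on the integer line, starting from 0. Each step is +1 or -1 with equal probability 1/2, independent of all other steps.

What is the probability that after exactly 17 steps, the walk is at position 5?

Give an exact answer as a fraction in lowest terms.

Answer: 1547/16384

Derivation:
To reach position 5 after 17 steps: need 11 steps of +1 and 6 of -1.
Favorable paths: C(17,11) = 12376
Total paths: 2^17 = 131072
P = 12376/131072 = 1547/16384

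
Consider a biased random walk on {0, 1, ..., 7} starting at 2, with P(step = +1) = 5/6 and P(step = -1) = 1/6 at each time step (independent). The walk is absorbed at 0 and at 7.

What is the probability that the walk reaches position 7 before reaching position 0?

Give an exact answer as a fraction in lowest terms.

Answer: 18750/19531

Derivation:
Biased walk: p = 5/6, q = 1/6, r = q/p = 1/5
Gambler's ruin: P(hit 7 before 0 | start at 2) = (1 - r^a)/(1 - r^N)
r^2 = 1/25; r^7 = 1/78125
P = (1 - 1/25) / (1 - 1/78125) = 24/25 / 78124/78125 = 18750/19531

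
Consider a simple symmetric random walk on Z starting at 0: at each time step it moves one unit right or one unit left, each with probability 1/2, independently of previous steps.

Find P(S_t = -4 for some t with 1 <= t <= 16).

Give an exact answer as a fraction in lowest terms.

Count via complement. Let g(t,s) = #length-t paths at position s with S_1..S_t all ≠ -4.
g(t,s) = g(t-1,s-1) + g(t-1,s+1) for s ≠ -4; g(t,-4) = 0.
t=0: g(0,0)=1
t=1: g(1,-1)=1 g(1,1)=1
t=2: g(2,-2)=1 g(2,0)=2 g(2,2)=1
t=3: g(3,-3)=1 g(3,-1)=3 g(3,1)=3 g(3,3)=1
t=4: g(4,-2)=4 g(4,0)=6 g(4,2)=4 g(4,4)=1
t=5: g(5,-3)=4 g(5,-1)=10 g(5,1)=10 g(5,3)=5 g(5,5)=1
t=6: g(6,-2)=14 g(6,0)=20 g(6,2)=15 g(6,4)=6 g(6,6)=1
t=7: g(7,-3)=14 g(7,-1)=34 g(7,1)=35 g(7,3)=21 g(7,5)=7 g(7,7)=1
t=8: g(8,-2)=48 g(8,0)=69 g(8,2)=56 g(8,4)=28 g(8,6)=8 g(8,8)=1
t=9: g(9,-3)=48 g(9,-1)=117 g(9,1)=125 g(9,3)=84 g(9,5)=36 g(9,7)=9 g(9,9)=1
t=10: g(10,-2)=165 g(10,0)=242 g(10,2)=209 g(10,4)=120 g(10,6)=45 g(10,8)=10 g(10,10)=1
t=11: g(11,-3)=165 g(11,-1)=407 g(11,1)=451 g(11,3)=329 g(11,5)=165 g(11,7)=55 g(11,9)=11 g(11,11)=1
t=12: g(12,-2)=572 g(12,0)=858 g(12,2)=780 g(12,4)=494 g(12,6)=220 g(12,8)=66 g(12,10)=12 g(12,12)=1
t=13: g(13,-3)=572 g(13,-1)=1430 g(13,1)=1638 g(13,3)=1274 g(13,5)=714 g(13,7)=286 g(13,9)=78 g(13,11)=13 g(13,13)=1
t=14: g(14,-2)=2002 g(14,0)=3068 g(14,2)=2912 g(14,4)=1988 g(14,6)=1000 g(14,8)=364 g(14,10)=91 g(14,12)=14 g(14,14)=1
t=15: g(15,-3)=2002 g(15,-1)=5070 g(15,1)=5980 g(15,3)=4900 g(15,5)=2988 g(15,7)=1364 g(15,9)=455 g(15,11)=105 g(15,13)=15 g(15,15)=1
t=16: g(16,-2)=7072 g(16,0)=11050 g(16,2)=10880 g(16,4)=7888 g(16,6)=4352 g(16,8)=1819 g(16,10)=560 g(16,12)=120 g(16,14)=16 g(16,16)=1
Paths never hitting -4: Σ_s g(16,s) = 43758
Paths hitting -4: 2^16 - 43758 = 21778
P = 21778/65536 = 10889/32768

Answer: 10889/32768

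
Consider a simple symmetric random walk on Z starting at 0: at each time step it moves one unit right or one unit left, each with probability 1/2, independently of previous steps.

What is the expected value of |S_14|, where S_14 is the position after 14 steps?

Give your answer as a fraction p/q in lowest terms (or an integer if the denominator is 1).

Answer: 3003/1024

Derivation:
S_14 takes values m ≡ 0 (mod 2) with |m| ≤ 14; P(S_14=m) = C(14,(14+m)/2)/2^14.
Total paths: 2^14 = 16384
Distribution: P(S=-14)=1/16384, P(S=-12)=14/16384, P(S=-10)=91/16384, P(S=-8)=364/16384, P(S=-6)=1001/16384, P(S=-4)=2002/16384, P(S=-2)=3003/16384, P(S=0)=3432/16384, P(S=2)=3003/16384, P(S=4)=2002/16384, P(S=6)=1001/16384, P(S=8)=364/16384, P(S=10)=91/16384, P(S=12)=14/16384, P(S=14)=1/16384
E[|S_14|] = Σ_m |m|·P(S_14=m) = 48048/16384 = 3003/1024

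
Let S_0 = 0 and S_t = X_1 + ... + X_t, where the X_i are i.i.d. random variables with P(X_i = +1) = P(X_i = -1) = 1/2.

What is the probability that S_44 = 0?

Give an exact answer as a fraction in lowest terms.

To return to 0 after 44 steps: need exactly 22 steps of +1 and 22 of -1.
Favorable paths: C(44,22) = 2104098963720
Total paths: 2^44 = 17592186044416
P = 2104098963720/17592186044416 = 263012370465/2199023255552

Answer: 263012370465/2199023255552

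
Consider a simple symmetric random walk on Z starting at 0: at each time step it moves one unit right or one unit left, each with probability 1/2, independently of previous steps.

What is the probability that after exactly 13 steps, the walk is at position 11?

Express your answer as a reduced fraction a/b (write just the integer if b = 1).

Answer: 13/8192

Derivation:
To reach position 11 after 13 steps: need 12 steps of +1 and 1 of -1.
Favorable paths: C(13,12) = 13
Total paths: 2^13 = 8192
P = 13/8192 = 13/8192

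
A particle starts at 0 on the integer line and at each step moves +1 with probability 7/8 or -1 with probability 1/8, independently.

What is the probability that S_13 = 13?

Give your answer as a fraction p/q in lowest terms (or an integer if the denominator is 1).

To reach position 13 after 13 steps: need 13 steps of +1 and 0 steps of -1.
Number of such sequences: C(13,13) = 1
Each has probability (7/8)^13 · (1/8)^0 = 96889010407/549755813888
P = 1 · 96889010407/549755813888 = 96889010407/549755813888

Answer: 96889010407/549755813888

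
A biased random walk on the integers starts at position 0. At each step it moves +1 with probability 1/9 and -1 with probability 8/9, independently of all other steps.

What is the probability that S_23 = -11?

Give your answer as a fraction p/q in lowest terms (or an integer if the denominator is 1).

To reach position -11 after 23 steps: need 6 steps of +1 and 17 steps of -1.
Number of such sequences: C(23,6) = 100947
Each has probability (1/9)^6 · (8/9)^17 = 2251799813685248/8862938119652501095929
P = 100947 · 2251799813685248/8862938119652501095929 = 75770811930694909952/2954312706550833698643

Answer: 75770811930694909952/2954312706550833698643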